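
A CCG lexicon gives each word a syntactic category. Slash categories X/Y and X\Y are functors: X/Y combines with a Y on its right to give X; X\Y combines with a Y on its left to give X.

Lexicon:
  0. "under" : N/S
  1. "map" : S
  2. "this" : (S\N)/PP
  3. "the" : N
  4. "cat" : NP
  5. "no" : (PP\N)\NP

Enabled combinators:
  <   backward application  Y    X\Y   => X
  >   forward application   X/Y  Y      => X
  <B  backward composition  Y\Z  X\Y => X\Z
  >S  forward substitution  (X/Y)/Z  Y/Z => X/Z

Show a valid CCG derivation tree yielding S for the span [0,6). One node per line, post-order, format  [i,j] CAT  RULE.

[0,6] S   <
  [0,2] N   >
    [0,1] "under" : N/S
    [1,2] "map" : S
  [2,6] S\N   >
    [2,3] "this" : (S\N)/PP
    [3,6] PP   <
      [3,4] "the" : N
      [4,6] PP\N   <
        [4,5] "cat" : NP
        [5,6] "no" : (PP\N)\NP

[0,1] N/S  lex  "under"
[1,2] S  lex  "map"
[0,2] N  >  k=1
[2,3] (S\N)/PP  lex  "this"
[3,4] N  lex  "the"
[4,5] NP  lex  "cat"
[5,6] (PP\N)\NP  lex  "no"
[4,6] PP\N  <  k=5
[3,6] PP  <  k=4
[2,6] S\N  >  k=3
[0,6] S  <  k=2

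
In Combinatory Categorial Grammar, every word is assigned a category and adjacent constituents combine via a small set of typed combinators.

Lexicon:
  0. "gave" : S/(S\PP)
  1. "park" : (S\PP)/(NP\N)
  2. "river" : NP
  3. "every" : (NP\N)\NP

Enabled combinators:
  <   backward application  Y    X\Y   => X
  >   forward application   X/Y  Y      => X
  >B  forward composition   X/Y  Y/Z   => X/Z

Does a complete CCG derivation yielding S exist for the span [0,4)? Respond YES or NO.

[0,4] S   >
  [0,1] "gave" : S/(S\PP)
  [1,4] S\PP   >
    [1,2] "park" : (S\PP)/(NP\N)
    [2,4] NP\N   <
      [2,3] "river" : NP
      [3,4] "every" : (NP\N)\NP

YES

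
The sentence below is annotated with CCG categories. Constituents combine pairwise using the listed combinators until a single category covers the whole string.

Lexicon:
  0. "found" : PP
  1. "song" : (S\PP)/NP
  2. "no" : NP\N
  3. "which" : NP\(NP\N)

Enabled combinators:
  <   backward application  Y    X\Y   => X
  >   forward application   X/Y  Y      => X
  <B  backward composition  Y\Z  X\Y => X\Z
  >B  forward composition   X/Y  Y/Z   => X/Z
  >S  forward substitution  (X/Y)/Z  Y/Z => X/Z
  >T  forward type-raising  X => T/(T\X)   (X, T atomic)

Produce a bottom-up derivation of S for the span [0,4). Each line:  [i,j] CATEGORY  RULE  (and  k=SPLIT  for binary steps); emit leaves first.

[0,1] PP  lex  "found"
[1,2] (S\PP)/NP  lex  "song"
[2,3] NP\N  lex  "no"
[3,4] NP\(NP\N)  lex  "which"
[2,4] NP  <  k=3
[1,4] S\PP  >  k=2
[0,4] S  <  k=1

[0,4] S   <
  [0,1] "found" : PP
  [1,4] S\PP   >
    [1,2] "song" : (S\PP)/NP
    [2,4] NP   <
      [2,3] "no" : NP\N
      [3,4] "which" : NP\(NP\N)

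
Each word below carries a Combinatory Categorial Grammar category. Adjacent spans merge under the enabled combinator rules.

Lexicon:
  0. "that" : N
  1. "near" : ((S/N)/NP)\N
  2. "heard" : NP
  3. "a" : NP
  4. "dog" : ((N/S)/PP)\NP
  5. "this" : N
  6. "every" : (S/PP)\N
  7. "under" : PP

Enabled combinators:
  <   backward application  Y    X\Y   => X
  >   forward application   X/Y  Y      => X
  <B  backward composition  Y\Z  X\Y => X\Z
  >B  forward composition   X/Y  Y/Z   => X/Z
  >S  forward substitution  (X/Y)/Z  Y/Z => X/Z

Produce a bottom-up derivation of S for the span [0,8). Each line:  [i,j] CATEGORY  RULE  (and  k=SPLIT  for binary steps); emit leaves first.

[0,8] S   >
  [0,3] S/N   >
    [0,2] (S/N)/NP   <
      [0,1] "that" : N
      [1,2] "near" : ((S/N)/NP)\N
    [2,3] "heard" : NP
  [3,8] N   >
    [3,7] N/PP   >S
      [3,5] (N/S)/PP   <
        [3,4] "a" : NP
        [4,5] "dog" : ((N/S)/PP)\NP
      [5,7] S/PP   <
        [5,6] "this" : N
        [6,7] "every" : (S/PP)\N
    [7,8] "under" : PP

[0,1] N  lex  "that"
[1,2] ((S/N)/NP)\N  lex  "near"
[0,2] (S/N)/NP  <  k=1
[2,3] NP  lex  "heard"
[0,3] S/N  >  k=2
[3,4] NP  lex  "a"
[4,5] ((N/S)/PP)\NP  lex  "dog"
[3,5] (N/S)/PP  <  k=4
[5,6] N  lex  "this"
[6,7] (S/PP)\N  lex  "every"
[5,7] S/PP  <  k=6
[3,7] N/PP  >S  k=5
[7,8] PP  lex  "under"
[3,8] N  >  k=7
[0,8] S  >  k=3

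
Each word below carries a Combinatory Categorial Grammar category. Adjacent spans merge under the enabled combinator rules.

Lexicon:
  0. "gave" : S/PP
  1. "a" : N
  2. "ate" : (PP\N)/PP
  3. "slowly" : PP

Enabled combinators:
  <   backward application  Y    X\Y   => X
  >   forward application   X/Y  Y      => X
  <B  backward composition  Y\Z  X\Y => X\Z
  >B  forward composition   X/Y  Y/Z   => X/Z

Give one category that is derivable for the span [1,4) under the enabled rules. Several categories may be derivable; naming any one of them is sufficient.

[0,4] S   >
  [0,1] "gave" : S/PP
  [1,4] PP   <
    [1,2] "a" : N
    [2,4] PP\N   >
      [2,3] "ate" : (PP\N)/PP
      [3,4] "slowly" : PP

PP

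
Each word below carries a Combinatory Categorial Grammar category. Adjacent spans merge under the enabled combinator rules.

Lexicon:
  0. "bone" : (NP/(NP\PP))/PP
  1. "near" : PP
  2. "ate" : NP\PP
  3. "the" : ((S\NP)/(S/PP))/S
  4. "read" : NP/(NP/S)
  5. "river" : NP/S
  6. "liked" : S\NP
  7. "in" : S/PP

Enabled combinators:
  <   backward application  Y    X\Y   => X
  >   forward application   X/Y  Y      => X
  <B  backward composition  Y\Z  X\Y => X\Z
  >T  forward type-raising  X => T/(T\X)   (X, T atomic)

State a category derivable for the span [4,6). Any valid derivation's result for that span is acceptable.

[0,8] S   <
  [0,3] NP   >
    [0,2] NP/(NP\PP)   >
      [0,1] "bone" : (NP/(NP\PP))/PP
      [1,2] "near" : PP
    [2,3] "ate" : NP\PP
  [3,8] S\NP   >
    [3,7] (S\NP)/(S/PP)   >
      [3,4] "the" : ((S\NP)/(S/PP))/S
      [4,7] S   <
        [4,6] NP   >
          [4,5] "read" : NP/(NP/S)
          [5,6] "river" : NP/S
        [6,7] "liked" : S\NP
    [7,8] "in" : S/PP

NP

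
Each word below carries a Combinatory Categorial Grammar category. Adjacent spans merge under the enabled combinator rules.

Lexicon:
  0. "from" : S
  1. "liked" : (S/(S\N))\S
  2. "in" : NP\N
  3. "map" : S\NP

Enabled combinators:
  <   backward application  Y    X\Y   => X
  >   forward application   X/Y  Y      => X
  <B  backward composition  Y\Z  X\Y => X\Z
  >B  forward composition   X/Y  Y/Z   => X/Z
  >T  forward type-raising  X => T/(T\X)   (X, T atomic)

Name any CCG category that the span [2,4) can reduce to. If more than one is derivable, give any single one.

[0,4] S   >
  [0,2] S/(S\N)   <
    [0,1] "from" : S
    [1,2] "liked" : (S/(S\N))\S
  [2,4] S\N   <B
    [2,3] "in" : NP\N
    [3,4] "map" : S\NP

S\N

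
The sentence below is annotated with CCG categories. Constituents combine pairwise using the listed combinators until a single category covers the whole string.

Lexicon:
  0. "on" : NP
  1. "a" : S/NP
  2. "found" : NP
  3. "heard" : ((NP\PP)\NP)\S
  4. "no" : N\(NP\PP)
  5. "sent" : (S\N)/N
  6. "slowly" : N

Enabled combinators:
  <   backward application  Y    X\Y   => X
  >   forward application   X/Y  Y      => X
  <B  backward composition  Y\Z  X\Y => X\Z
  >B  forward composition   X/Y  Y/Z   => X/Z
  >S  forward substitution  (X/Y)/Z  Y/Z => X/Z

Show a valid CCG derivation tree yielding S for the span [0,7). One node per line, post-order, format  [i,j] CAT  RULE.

[0,7] S   <
  [0,5] N   <
    [0,1] "on" : NP
    [1,5] N\NP   <B
      [1,4] (NP\PP)\NP   <
        [1,3] S   >
          [1,2] "a" : S/NP
          [2,3] "found" : NP
        [3,4] "heard" : ((NP\PP)\NP)\S
      [4,5] "no" : N\(NP\PP)
  [5,7] S\N   >
    [5,6] "sent" : (S\N)/N
    [6,7] "slowly" : N

[0,1] NP  lex  "on"
[1,2] S/NP  lex  "a"
[2,3] NP  lex  "found"
[1,3] S  >  k=2
[3,4] ((NP\PP)\NP)\S  lex  "heard"
[1,4] (NP\PP)\NP  <  k=3
[4,5] N\(NP\PP)  lex  "no"
[1,5] N\NP  <B  k=4
[0,5] N  <  k=1
[5,6] (S\N)/N  lex  "sent"
[6,7] N  lex  "slowly"
[5,7] S\N  >  k=6
[0,7] S  <  k=5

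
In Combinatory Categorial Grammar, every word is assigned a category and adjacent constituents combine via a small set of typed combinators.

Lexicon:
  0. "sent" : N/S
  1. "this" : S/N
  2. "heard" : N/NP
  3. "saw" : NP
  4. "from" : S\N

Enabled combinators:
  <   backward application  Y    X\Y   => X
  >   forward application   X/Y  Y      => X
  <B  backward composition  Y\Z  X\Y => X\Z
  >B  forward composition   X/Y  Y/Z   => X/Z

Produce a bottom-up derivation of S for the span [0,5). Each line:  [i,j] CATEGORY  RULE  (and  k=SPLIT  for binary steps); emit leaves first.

[0,5] S   <
  [0,4] N   >
    [0,1] "sent" : N/S
    [1,4] S   >
      [1,2] "this" : S/N
      [2,4] N   >
        [2,3] "heard" : N/NP
        [3,4] "saw" : NP
  [4,5] "from" : S\N

[0,1] N/S  lex  "sent"
[1,2] S/N  lex  "this"
[2,3] N/NP  lex  "heard"
[3,4] NP  lex  "saw"
[2,4] N  >  k=3
[1,4] S  >  k=2
[0,4] N  >  k=1
[4,5] S\N  lex  "from"
[0,5] S  <  k=4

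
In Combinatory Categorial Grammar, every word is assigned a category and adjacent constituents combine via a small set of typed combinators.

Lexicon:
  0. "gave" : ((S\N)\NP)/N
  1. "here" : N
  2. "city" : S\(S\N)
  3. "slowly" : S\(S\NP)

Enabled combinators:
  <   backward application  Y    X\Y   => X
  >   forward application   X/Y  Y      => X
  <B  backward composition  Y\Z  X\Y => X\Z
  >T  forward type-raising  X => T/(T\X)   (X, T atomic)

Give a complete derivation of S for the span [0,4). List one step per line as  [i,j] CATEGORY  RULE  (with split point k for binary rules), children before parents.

[0,1] ((S\N)\NP)/N  lex  "gave"
[1,2] N  lex  "here"
[0,2] (S\N)\NP  >  k=1
[2,3] S\(S\N)  lex  "city"
[0,3] S\NP  <B  k=2
[3,4] S\(S\NP)  lex  "slowly"
[0,4] S  <  k=3

[0,4] S   <
  [0,3] S\NP   <B
    [0,2] (S\N)\NP   >
      [0,1] "gave" : ((S\N)\NP)/N
      [1,2] "here" : N
    [2,3] "city" : S\(S\N)
  [3,4] "slowly" : S\(S\NP)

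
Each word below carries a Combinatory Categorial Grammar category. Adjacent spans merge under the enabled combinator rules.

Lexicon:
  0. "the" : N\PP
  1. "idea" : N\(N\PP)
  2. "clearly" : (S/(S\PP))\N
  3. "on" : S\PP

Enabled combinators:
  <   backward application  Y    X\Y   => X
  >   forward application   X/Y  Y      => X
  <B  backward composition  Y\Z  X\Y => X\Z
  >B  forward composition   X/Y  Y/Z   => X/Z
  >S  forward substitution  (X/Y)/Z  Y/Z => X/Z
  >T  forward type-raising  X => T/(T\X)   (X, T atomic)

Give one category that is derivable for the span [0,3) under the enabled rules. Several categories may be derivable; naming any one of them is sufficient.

S/(S\PP)

[0,4] S   >
  [0,3] S/(S\PP)   <
    [0,2] N   <
      [0,1] "the" : N\PP
      [1,2] "idea" : N\(N\PP)
    [2,3] "clearly" : (S/(S\PP))\N
  [3,4] "on" : S\PP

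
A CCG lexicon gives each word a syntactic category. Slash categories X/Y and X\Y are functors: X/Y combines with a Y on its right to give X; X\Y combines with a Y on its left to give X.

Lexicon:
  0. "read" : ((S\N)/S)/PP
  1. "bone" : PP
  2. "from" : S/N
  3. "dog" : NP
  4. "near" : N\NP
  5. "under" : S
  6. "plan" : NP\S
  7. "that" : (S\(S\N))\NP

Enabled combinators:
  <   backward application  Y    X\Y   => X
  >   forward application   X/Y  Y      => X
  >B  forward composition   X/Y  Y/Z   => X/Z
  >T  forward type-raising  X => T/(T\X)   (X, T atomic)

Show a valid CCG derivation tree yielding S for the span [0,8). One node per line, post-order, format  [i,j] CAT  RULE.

[0,8] S   <
  [0,5] S\N   >
    [0,2] (S\N)/S   >
      [0,1] "read" : ((S\N)/S)/PP
      [1,2] "bone" : PP
    [2,5] S   >
      [2,3] "from" : S/N
      [3,5] N   <
        [3,4] "dog" : NP
        [4,5] "near" : N\NP
  [5,8] S\(S\N)   <
    [5,7] NP   >
      [5,6] NP/(NP\S)   >T
        [5,6] "under" : S
      [6,7] "plan" : NP\S
    [7,8] "that" : (S\(S\N))\NP

[0,1] ((S\N)/S)/PP  lex  "read"
[1,2] PP  lex  "bone"
[0,2] (S\N)/S  >  k=1
[2,3] S/N  lex  "from"
[3,4] NP  lex  "dog"
[4,5] N\NP  lex  "near"
[3,5] N  <  k=4
[2,5] S  >  k=3
[0,5] S\N  >  k=2
[5,6] S  lex  "under"
[5,6] NP/(NP\S)  >T
[6,7] NP\S  lex  "plan"
[5,7] NP  >  k=6
[7,8] (S\(S\N))\NP  lex  "that"
[5,8] S\(S\N)  <  k=7
[0,8] S  <  k=5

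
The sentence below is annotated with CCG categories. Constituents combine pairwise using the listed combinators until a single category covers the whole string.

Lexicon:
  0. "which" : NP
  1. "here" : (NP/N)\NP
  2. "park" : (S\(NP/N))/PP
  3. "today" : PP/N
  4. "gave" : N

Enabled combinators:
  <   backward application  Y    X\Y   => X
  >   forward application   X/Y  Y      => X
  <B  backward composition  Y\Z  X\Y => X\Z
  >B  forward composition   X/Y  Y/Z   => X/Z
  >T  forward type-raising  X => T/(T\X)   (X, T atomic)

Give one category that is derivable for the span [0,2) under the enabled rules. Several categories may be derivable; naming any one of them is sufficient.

[0,5] S   <
  [0,2] NP/N   <
    [0,1] "which" : NP
    [1,2] "here" : (NP/N)\NP
  [2,5] S\(NP/N)   >
    [2,3] "park" : (S\(NP/N))/PP
    [3,5] PP   >
      [3,4] "today" : PP/N
      [4,5] "gave" : N

NP/N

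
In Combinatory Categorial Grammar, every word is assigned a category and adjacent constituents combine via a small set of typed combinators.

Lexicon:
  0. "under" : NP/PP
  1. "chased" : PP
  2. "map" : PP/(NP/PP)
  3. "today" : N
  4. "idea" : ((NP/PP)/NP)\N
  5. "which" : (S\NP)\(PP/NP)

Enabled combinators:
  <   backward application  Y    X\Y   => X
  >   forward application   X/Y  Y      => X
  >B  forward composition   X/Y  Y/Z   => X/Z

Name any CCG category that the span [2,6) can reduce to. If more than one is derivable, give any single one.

S\NP

[0,6] S   <
  [0,2] NP   >
    [0,1] "under" : NP/PP
    [1,2] "chased" : PP
  [2,6] S\NP   <
    [2,5] PP/NP   >B
      [2,3] "map" : PP/(NP/PP)
      [3,5] (NP/PP)/NP   <
        [3,4] "today" : N
        [4,5] "idea" : ((NP/PP)/NP)\N
    [5,6] "which" : (S\NP)\(PP/NP)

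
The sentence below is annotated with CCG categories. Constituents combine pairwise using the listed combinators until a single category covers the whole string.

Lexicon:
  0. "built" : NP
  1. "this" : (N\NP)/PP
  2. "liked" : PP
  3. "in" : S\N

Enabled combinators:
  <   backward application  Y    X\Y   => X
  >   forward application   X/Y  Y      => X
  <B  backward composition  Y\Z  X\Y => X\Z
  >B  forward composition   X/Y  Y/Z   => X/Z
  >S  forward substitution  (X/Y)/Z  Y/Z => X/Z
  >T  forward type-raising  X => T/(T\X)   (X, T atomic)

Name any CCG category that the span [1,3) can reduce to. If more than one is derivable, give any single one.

N\NP

[0,4] S   >
  [0,1] S/(S\NP)   >T
    [0,1] "built" : NP
  [1,4] S\NP   <B
    [1,3] N\NP   >
      [1,2] "this" : (N\NP)/PP
      [2,3] "liked" : PP
    [3,4] "in" : S\N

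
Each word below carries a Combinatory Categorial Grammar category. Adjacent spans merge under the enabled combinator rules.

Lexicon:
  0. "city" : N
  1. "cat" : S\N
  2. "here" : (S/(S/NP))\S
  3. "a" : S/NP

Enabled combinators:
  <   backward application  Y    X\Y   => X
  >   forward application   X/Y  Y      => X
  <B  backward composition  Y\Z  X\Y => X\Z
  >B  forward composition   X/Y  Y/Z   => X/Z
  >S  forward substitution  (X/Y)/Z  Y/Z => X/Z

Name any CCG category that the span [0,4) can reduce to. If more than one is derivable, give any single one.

S

[0,4] S   >
  [0,3] S/(S/NP)   <
    [0,2] S   <
      [0,1] "city" : N
      [1,2] "cat" : S\N
    [2,3] "here" : (S/(S/NP))\S
  [3,4] "a" : S/NP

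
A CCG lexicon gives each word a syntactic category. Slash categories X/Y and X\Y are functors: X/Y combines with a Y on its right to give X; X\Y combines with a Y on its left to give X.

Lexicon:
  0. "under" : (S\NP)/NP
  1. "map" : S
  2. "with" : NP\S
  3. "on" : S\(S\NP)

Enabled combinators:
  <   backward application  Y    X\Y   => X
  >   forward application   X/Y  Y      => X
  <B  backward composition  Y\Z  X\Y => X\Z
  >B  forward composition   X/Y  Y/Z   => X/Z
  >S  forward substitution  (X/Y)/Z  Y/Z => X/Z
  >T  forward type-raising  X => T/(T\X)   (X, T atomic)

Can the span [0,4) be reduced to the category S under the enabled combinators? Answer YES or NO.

YES

[0,4] S   <
  [0,3] S\NP   >
    [0,1] "under" : (S\NP)/NP
    [1,3] NP   >
      [1,2] NP/(NP\S)   >T
        [1,2] "map" : S
      [2,3] "with" : NP\S
  [3,4] "on" : S\(S\NP)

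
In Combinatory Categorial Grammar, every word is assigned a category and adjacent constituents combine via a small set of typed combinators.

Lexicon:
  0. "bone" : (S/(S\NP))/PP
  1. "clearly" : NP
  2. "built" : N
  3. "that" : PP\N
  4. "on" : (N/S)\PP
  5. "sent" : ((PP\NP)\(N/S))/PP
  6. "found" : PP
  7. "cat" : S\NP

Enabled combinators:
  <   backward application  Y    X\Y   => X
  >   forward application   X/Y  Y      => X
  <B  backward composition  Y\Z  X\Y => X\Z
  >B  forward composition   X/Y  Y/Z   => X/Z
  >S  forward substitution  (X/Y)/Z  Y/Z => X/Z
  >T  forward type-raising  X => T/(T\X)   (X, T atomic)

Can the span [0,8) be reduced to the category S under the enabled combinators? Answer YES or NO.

YES

[0,8] S   >
  [0,7] S/(S\NP)   >
    [0,1] "bone" : (S/(S\NP))/PP
    [1,7] PP   <
      [1,2] "clearly" : NP
      [2,7] PP\NP   <
        [2,5] N/S   <
          [2,4] PP   <
            [2,3] "built" : N
            [3,4] "that" : PP\N
          [4,5] "on" : (N/S)\PP
        [5,7] (PP\NP)\(N/S)   >
          [5,6] "sent" : ((PP\NP)\(N/S))/PP
          [6,7] "found" : PP
  [7,8] "cat" : S\NP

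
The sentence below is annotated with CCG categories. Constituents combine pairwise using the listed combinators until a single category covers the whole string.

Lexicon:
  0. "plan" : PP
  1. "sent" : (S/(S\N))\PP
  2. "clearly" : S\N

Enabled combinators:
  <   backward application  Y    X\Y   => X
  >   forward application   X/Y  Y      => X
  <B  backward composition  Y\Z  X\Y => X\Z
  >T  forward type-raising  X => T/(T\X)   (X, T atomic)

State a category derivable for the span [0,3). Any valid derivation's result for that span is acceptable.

[0,3] S   >
  [0,2] S/(S\N)   <
    [0,1] "plan" : PP
    [1,2] "sent" : (S/(S\N))\PP
  [2,3] "clearly" : S\N

S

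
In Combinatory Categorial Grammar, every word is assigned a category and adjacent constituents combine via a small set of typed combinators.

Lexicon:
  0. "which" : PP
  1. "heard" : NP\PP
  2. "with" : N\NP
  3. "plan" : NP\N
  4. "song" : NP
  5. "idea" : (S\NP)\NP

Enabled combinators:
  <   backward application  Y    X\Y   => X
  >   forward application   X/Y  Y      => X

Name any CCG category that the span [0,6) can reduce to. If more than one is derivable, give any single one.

[0,6] S   <
  [0,4] NP   <
    [0,3] N   <
      [0,2] NP   <
        [0,1] "which" : PP
        [1,2] "heard" : NP\PP
      [2,3] "with" : N\NP
    [3,4] "plan" : NP\N
  [4,6] S\NP   <
    [4,5] "song" : NP
    [5,6] "idea" : (S\NP)\NP

S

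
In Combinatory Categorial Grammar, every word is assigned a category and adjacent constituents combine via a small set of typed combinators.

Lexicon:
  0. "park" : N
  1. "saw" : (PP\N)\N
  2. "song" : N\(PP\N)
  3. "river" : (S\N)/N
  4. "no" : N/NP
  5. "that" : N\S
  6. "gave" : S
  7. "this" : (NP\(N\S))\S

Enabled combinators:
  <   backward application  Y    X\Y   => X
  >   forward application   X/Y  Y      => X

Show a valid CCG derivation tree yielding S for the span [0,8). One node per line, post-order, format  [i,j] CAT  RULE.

[0,8] S   <
  [0,3] N   <
    [0,2] PP\N   <
      [0,1] "park" : N
      [1,2] "saw" : (PP\N)\N
    [2,3] "song" : N\(PP\N)
  [3,8] S\N   >
    [3,4] "river" : (S\N)/N
    [4,8] N   >
      [4,5] "no" : N/NP
      [5,8] NP   <
        [5,6] "that" : N\S
        [6,8] NP\(N\S)   <
          [6,7] "gave" : S
          [7,8] "this" : (NP\(N\S))\S

[0,1] N  lex  "park"
[1,2] (PP\N)\N  lex  "saw"
[0,2] PP\N  <  k=1
[2,3] N\(PP\N)  lex  "song"
[0,3] N  <  k=2
[3,4] (S\N)/N  lex  "river"
[4,5] N/NP  lex  "no"
[5,6] N\S  lex  "that"
[6,7] S  lex  "gave"
[7,8] (NP\(N\S))\S  lex  "this"
[6,8] NP\(N\S)  <  k=7
[5,8] NP  <  k=6
[4,8] N  >  k=5
[3,8] S\N  >  k=4
[0,8] S  <  k=3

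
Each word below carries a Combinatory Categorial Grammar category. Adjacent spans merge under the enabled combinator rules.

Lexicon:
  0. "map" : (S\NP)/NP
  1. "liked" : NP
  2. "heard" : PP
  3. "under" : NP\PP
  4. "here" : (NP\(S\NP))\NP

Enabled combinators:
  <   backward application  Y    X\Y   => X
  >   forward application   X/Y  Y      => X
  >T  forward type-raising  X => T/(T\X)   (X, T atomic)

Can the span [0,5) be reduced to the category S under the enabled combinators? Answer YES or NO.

NO

(S\NP)/NP NP PP NP\PP (NP\(S\NP))\NP
CKY chart[0,5] = {N/(N\NP), NP, NP/(NP\NP), PP/(PP\NP), S/(S\NP)}; S ∉ chart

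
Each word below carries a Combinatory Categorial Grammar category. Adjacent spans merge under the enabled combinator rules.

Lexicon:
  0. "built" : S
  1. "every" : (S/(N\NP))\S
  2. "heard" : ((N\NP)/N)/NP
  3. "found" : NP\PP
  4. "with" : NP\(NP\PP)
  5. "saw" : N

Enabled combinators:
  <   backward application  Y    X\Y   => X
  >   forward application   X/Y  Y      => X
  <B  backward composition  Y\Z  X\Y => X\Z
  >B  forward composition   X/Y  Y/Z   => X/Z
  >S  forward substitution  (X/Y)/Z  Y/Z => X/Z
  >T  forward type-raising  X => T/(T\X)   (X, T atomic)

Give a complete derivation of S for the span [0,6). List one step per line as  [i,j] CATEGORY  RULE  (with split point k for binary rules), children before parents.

[0,6] S   >
  [0,2] S/(N\NP)   <
    [0,1] "built" : S
    [1,2] "every" : (S/(N\NP))\S
  [2,6] N\NP   >
    [2,5] (N\NP)/N   >
      [2,3] "heard" : ((N\NP)/N)/NP
      [3,5] NP   <
        [3,4] "found" : NP\PP
        [4,5] "with" : NP\(NP\PP)
    [5,6] "saw" : N

[0,1] S  lex  "built"
[1,2] (S/(N\NP))\S  lex  "every"
[0,2] S/(N\NP)  <  k=1
[2,3] ((N\NP)/N)/NP  lex  "heard"
[3,4] NP\PP  lex  "found"
[4,5] NP\(NP\PP)  lex  "with"
[3,5] NP  <  k=4
[2,5] (N\NP)/N  >  k=3
[5,6] N  lex  "saw"
[2,6] N\NP  >  k=5
[0,6] S  >  k=2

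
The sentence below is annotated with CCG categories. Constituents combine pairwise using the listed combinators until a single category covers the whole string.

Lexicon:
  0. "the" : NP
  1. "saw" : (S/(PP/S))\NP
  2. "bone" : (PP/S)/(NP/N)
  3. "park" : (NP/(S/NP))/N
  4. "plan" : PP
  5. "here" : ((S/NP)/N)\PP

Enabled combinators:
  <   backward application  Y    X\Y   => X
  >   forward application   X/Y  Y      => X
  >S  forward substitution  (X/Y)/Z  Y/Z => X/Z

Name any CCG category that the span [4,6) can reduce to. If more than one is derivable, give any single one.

[0,6] S   >
  [0,2] S/(PP/S)   <
    [0,1] "the" : NP
    [1,2] "saw" : (S/(PP/S))\NP
  [2,6] PP/S   >
    [2,3] "bone" : (PP/S)/(NP/N)
    [3,6] NP/N   >S
      [3,4] "park" : (NP/(S/NP))/N
      [4,6] (S/NP)/N   <
        [4,5] "plan" : PP
        [5,6] "here" : ((S/NP)/N)\PP

(S/NP)/N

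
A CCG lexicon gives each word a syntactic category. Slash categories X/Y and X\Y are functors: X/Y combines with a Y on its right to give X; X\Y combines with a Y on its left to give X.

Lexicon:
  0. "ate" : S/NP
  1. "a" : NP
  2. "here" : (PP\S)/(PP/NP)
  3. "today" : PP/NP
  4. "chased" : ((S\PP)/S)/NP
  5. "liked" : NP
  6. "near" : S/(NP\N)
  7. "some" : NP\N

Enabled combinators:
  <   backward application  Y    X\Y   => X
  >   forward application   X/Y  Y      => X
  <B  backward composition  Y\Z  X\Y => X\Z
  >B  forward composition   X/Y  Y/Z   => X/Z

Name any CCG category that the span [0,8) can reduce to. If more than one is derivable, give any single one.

S

[0,8] S   <
  [0,4] PP   <
    [0,2] S   >
      [0,1] "ate" : S/NP
      [1,2] "a" : NP
    [2,4] PP\S   >
      [2,3] "here" : (PP\S)/(PP/NP)
      [3,4] "today" : PP/NP
  [4,8] S\PP   >
    [4,6] (S\PP)/S   >
      [4,5] "chased" : ((S\PP)/S)/NP
      [5,6] "liked" : NP
    [6,8] S   >
      [6,7] "near" : S/(NP\N)
      [7,8] "some" : NP\N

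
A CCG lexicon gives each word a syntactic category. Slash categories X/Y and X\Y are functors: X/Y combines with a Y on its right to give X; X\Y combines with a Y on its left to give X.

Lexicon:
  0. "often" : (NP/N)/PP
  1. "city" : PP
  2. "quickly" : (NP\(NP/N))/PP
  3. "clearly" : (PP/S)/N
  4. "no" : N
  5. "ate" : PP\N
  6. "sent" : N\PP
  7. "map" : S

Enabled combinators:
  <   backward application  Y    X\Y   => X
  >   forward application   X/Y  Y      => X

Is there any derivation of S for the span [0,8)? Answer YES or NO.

(NP/N)/PP PP (NP\(NP/N))/PP (PP/S)/N N PP\N N\PP S
CKY chart[0,8] = {NP}; S ∉ chart

NO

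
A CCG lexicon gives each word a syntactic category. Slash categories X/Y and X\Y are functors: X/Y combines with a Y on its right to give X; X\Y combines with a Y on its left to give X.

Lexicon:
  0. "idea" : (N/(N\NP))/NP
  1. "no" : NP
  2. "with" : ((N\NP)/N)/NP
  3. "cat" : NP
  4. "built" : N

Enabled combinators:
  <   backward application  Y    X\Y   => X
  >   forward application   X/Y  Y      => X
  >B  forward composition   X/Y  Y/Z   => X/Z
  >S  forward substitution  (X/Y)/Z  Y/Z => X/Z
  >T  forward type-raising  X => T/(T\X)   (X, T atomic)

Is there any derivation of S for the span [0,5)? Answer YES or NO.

NO

(N/(N\NP))/NP NP ((N\NP)/N)/NP NP N
CKY chart[0,5] = {(N/(N\NP))/(NP\N), N, N/(N\N), NP/(NP\N), PP/(PP\N), S/(S\N)}; S ∉ chart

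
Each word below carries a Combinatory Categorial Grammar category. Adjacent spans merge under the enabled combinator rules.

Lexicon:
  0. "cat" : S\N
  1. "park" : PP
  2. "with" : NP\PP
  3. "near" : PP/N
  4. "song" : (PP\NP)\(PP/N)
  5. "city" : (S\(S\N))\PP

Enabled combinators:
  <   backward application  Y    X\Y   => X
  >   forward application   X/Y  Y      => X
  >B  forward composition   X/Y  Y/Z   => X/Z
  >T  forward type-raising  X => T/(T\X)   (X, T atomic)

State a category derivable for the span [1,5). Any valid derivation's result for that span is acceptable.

[0,6] S   <
  [0,1] "cat" : S\N
  [1,6] S\(S\N)   <
    [1,5] PP   <
      [1,3] NP   >
        [1,2] NP/(NP\PP)   >T
          [1,2] "park" : PP
        [2,3] "with" : NP\PP
      [3,5] PP\NP   <
        [3,4] "near" : PP/N
        [4,5] "song" : (PP\NP)\(PP/N)
    [5,6] "city" : (S\(S\N))\PP

PP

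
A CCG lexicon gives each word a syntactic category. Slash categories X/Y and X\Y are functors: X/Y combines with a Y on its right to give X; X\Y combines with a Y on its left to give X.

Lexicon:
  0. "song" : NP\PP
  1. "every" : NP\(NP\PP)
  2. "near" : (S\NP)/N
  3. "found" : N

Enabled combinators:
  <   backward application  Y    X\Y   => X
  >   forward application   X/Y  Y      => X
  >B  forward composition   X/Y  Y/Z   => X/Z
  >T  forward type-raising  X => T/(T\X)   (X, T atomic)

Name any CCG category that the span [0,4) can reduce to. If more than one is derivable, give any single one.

S

[0,4] S   <
  [0,2] NP   <
    [0,1] "song" : NP\PP
    [1,2] "every" : NP\(NP\PP)
  [2,4] S\NP   >
    [2,3] "near" : (S\NP)/N
    [3,4] "found" : N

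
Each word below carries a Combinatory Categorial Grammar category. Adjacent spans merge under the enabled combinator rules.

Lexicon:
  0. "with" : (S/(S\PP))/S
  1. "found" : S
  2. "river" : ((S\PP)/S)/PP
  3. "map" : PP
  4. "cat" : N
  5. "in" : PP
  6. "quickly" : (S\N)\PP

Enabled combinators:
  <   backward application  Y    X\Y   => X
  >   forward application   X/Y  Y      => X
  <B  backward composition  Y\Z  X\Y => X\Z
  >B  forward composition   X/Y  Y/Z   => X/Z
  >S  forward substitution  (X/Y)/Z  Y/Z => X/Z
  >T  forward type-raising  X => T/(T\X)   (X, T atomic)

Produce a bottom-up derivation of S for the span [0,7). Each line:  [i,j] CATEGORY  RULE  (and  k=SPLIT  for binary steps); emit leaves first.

[0,7] S   >
  [0,2] S/(S\PP)   >
    [0,1] "with" : (S/(S\PP))/S
    [1,2] "found" : S
  [2,7] S\PP   >
    [2,4] (S\PP)/S   >
      [2,3] "river" : ((S\PP)/S)/PP
      [3,4] "map" : PP
    [4,7] S   <
      [4,5] "cat" : N
      [5,7] S\N   <
        [5,6] "in" : PP
        [6,7] "quickly" : (S\N)\PP

[0,1] (S/(S\PP))/S  lex  "with"
[1,2] S  lex  "found"
[0,2] S/(S\PP)  >  k=1
[2,3] ((S\PP)/S)/PP  lex  "river"
[3,4] PP  lex  "map"
[2,4] (S\PP)/S  >  k=3
[4,5] N  lex  "cat"
[5,6] PP  lex  "in"
[6,7] (S\N)\PP  lex  "quickly"
[5,7] S\N  <  k=6
[4,7] S  <  k=5
[2,7] S\PP  >  k=4
[0,7] S  >  k=2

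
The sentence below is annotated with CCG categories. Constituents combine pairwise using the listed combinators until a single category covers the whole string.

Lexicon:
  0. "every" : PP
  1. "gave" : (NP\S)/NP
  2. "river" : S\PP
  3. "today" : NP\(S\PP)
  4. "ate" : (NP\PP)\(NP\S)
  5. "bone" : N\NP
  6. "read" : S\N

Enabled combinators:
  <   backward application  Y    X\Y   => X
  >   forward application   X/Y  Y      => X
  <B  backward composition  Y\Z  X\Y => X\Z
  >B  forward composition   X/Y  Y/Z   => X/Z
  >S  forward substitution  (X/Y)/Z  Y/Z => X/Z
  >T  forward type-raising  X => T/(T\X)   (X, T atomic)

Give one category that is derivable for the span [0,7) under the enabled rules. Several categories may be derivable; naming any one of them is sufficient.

S

[0,7] S   <
  [0,5] NP   <
    [0,1] "every" : PP
    [1,5] NP\PP   <
      [1,4] NP\S   >
        [1,2] "gave" : (NP\S)/NP
        [2,4] NP   <
          [2,3] "river" : S\PP
          [3,4] "today" : NP\(S\PP)
      [4,5] "ate" : (NP\PP)\(NP\S)
  [5,7] S\NP   <B
    [5,6] "bone" : N\NP
    [6,7] "read" : S\N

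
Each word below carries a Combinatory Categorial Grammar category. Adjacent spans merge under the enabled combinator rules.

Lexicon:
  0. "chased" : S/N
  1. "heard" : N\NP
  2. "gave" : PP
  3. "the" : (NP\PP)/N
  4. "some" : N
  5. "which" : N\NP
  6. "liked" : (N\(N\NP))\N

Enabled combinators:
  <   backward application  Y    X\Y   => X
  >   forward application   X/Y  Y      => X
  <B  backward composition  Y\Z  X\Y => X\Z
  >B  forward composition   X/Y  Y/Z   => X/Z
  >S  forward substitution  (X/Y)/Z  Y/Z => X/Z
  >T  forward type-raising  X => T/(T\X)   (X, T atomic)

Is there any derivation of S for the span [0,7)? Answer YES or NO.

[0,7] S   >
  [0,1] "chased" : S/N
  [1,7] N   <
    [1,2] "heard" : N\NP
    [2,7] N\(N\NP)   <
      [2,6] N   <
        [2,3] "gave" : PP
        [3,6] N\PP   <B
          [3,5] NP\PP   >
            [3,4] "the" : (NP\PP)/N
            [4,5] "some" : N
          [5,6] "which" : N\NP
      [6,7] "liked" : (N\(N\NP))\N

YES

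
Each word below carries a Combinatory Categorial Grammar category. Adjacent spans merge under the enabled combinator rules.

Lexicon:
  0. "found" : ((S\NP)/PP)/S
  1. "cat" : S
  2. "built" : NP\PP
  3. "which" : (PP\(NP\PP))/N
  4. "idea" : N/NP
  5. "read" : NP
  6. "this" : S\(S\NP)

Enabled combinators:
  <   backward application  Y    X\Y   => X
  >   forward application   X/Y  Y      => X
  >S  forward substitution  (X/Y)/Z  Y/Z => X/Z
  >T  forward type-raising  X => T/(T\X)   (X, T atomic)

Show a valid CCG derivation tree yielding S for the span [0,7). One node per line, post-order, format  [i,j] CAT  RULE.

[0,1] ((S\NP)/PP)/S  lex  "found"
[1,2] S  lex  "cat"
[0,2] (S\NP)/PP  >  k=1
[2,3] NP\PP  lex  "built"
[3,4] (PP\(NP\PP))/N  lex  "which"
[4,5] N/NP  lex  "idea"
[5,6] NP  lex  "read"
[4,6] N  >  k=5
[3,6] PP\(NP\PP)  >  k=4
[2,6] PP  <  k=3
[0,6] S\NP  >  k=2
[6,7] S\(S\NP)  lex  "this"
[0,7] S  <  k=6

[0,7] S   <
  [0,6] S\NP   >
    [0,2] (S\NP)/PP   >
      [0,1] "found" : ((S\NP)/PP)/S
      [1,2] "cat" : S
    [2,6] PP   <
      [2,3] "built" : NP\PP
      [3,6] PP\(NP\PP)   >
        [3,4] "which" : (PP\(NP\PP))/N
        [4,6] N   >
          [4,5] "idea" : N/NP
          [5,6] "read" : NP
  [6,7] "this" : S\(S\NP)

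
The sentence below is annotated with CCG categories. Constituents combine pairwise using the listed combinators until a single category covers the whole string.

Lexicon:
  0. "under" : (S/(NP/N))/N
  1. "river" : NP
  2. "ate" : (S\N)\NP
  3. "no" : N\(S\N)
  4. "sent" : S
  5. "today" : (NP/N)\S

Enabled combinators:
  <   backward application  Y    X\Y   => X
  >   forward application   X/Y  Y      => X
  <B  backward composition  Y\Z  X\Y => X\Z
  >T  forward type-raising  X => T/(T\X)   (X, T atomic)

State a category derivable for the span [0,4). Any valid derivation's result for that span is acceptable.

S/(NP/N)

[0,6] S   >
  [0,4] S/(NP/N)   >
    [0,1] "under" : (S/(NP/N))/N
    [1,4] N   <
      [1,3] S\N   <
        [1,2] "river" : NP
        [2,3] "ate" : (S\N)\NP
      [3,4] "no" : N\(S\N)
  [4,6] NP/N   <
    [4,5] "sent" : S
    [5,6] "today" : (NP/N)\S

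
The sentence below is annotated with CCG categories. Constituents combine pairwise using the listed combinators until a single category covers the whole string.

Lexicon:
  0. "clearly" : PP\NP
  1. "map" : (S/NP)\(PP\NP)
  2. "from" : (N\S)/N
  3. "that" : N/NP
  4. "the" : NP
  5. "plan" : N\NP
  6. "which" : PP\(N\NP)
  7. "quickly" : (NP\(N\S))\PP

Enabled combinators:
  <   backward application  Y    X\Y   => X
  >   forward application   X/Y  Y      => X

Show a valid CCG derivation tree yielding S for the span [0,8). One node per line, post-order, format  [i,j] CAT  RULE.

[0,1] PP\NP  lex  "clearly"
[1,2] (S/NP)\(PP\NP)  lex  "map"
[0,2] S/NP  <  k=1
[2,3] (N\S)/N  lex  "from"
[3,4] N/NP  lex  "that"
[4,5] NP  lex  "the"
[3,5] N  >  k=4
[2,5] N\S  >  k=3
[5,6] N\NP  lex  "plan"
[6,7] PP\(N\NP)  lex  "which"
[5,7] PP  <  k=6
[7,8] (NP\(N\S))\PP  lex  "quickly"
[5,8] NP\(N\S)  <  k=7
[2,8] NP  <  k=5
[0,8] S  >  k=2

[0,8] S   >
  [0,2] S/NP   <
    [0,1] "clearly" : PP\NP
    [1,2] "map" : (S/NP)\(PP\NP)
  [2,8] NP   <
    [2,5] N\S   >
      [2,3] "from" : (N\S)/N
      [3,5] N   >
        [3,4] "that" : N/NP
        [4,5] "the" : NP
    [5,8] NP\(N\S)   <
      [5,7] PP   <
        [5,6] "plan" : N\NP
        [6,7] "which" : PP\(N\NP)
      [7,8] "quickly" : (NP\(N\S))\PP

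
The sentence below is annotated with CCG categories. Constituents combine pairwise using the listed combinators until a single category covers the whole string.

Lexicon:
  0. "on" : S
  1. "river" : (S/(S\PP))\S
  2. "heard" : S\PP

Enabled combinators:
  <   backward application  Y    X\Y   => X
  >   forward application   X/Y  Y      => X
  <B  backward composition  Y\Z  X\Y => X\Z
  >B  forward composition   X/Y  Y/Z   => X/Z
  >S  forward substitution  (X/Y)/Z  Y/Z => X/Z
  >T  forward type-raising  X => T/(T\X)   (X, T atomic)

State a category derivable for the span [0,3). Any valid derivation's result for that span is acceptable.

S

[0,3] S   >
  [0,2] S/(S\PP)   <
    [0,1] "on" : S
    [1,2] "river" : (S/(S\PP))\S
  [2,3] "heard" : S\PP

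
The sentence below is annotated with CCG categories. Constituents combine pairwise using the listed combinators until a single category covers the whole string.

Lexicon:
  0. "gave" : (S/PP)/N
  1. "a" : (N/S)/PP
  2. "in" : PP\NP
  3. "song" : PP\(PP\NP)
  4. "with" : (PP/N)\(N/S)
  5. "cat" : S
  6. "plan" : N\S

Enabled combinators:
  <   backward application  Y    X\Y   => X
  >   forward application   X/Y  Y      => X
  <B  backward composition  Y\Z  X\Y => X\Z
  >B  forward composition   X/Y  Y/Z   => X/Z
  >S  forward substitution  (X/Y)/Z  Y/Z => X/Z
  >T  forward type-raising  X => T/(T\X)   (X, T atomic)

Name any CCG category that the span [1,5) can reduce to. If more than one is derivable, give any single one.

[0,7] S   >
  [0,5] S/N   >S
    [0,1] "gave" : (S/PP)/N
    [1,5] PP/N   <
      [1,4] N/S   >
        [1,2] "a" : (N/S)/PP
        [2,4] PP   <
          [2,3] "in" : PP\NP
          [3,4] "song" : PP\(PP\NP)
      [4,5] "with" : (PP/N)\(N/S)
  [5,7] N   >
    [5,6] N/(N\S)   >T
      [5,6] "cat" : S
    [6,7] "plan" : N\S

PP/N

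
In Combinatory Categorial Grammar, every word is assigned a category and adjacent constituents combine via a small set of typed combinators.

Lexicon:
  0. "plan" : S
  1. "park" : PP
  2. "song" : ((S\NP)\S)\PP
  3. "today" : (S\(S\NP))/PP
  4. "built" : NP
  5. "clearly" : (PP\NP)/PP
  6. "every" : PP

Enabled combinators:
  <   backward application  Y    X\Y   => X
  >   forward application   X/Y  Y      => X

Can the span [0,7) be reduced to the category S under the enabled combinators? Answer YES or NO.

[0,7] S   <
  [0,3] S\NP   <
    [0,1] "plan" : S
    [1,3] (S\NP)\S   <
      [1,2] "park" : PP
      [2,3] "song" : ((S\NP)\S)\PP
  [3,7] S\(S\NP)   >
    [3,4] "today" : (S\(S\NP))/PP
    [4,7] PP   <
      [4,5] "built" : NP
      [5,7] PP\NP   >
        [5,6] "clearly" : (PP\NP)/PP
        [6,7] "every" : PP

YES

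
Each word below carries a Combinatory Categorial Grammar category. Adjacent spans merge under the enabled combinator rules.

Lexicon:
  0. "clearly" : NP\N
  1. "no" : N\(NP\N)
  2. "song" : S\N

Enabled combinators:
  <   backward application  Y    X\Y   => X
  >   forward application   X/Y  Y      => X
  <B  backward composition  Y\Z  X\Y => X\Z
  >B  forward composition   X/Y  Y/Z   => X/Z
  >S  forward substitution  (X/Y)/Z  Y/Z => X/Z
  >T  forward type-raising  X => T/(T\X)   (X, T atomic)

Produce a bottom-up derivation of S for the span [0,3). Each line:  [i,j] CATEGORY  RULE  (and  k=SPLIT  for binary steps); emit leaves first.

[0,3] S   <
  [0,2] N   <
    [0,1] "clearly" : NP\N
    [1,2] "no" : N\(NP\N)
  [2,3] "song" : S\N

[0,1] NP\N  lex  "clearly"
[1,2] N\(NP\N)  lex  "no"
[0,2] N  <  k=1
[2,3] S\N  lex  "song"
[0,3] S  <  k=2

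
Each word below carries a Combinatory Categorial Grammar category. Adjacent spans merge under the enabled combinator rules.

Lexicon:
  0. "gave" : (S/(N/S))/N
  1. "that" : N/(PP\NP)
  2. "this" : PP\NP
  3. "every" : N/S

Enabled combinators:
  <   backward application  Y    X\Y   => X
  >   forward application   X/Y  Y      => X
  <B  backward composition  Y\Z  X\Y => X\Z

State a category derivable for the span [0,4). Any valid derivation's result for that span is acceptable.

S

[0,4] S   >
  [0,3] S/(N/S)   >
    [0,1] "gave" : (S/(N/S))/N
    [1,3] N   >
      [1,2] "that" : N/(PP\NP)
      [2,3] "this" : PP\NP
  [3,4] "every" : N/S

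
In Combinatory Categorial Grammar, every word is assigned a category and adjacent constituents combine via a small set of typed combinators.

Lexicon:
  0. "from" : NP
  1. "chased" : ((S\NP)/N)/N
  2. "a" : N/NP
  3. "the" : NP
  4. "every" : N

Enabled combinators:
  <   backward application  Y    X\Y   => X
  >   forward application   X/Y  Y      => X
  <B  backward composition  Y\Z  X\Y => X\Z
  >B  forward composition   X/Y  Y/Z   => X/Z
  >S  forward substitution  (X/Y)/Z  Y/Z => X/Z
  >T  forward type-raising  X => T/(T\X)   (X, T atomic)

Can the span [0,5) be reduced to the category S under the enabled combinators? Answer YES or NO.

[0,5] S   >
  [0,1] S/(S\NP)   >T
    [0,1] "from" : NP
  [1,5] S\NP   >
    [1,4] (S\NP)/N   >
      [1,2] "chased" : ((S\NP)/N)/N
      [2,4] N   >
        [2,3] "a" : N/NP
        [3,4] "the" : NP
    [4,5] "every" : N

YES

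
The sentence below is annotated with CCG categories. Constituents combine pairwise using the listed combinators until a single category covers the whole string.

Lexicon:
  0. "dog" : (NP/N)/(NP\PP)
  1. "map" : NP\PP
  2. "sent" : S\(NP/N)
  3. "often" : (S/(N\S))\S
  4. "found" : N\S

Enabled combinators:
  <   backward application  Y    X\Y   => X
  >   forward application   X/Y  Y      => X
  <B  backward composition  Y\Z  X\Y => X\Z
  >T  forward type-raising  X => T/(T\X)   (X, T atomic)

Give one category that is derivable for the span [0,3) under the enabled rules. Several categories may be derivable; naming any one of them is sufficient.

S

[0,5] S   >
  [0,4] S/(N\S)   <
    [0,3] S   <
      [0,2] NP/N   >
        [0,1] "dog" : (NP/N)/(NP\PP)
        [1,2] "map" : NP\PP
      [2,3] "sent" : S\(NP/N)
    [3,4] "often" : (S/(N\S))\S
  [4,5] "found" : N\S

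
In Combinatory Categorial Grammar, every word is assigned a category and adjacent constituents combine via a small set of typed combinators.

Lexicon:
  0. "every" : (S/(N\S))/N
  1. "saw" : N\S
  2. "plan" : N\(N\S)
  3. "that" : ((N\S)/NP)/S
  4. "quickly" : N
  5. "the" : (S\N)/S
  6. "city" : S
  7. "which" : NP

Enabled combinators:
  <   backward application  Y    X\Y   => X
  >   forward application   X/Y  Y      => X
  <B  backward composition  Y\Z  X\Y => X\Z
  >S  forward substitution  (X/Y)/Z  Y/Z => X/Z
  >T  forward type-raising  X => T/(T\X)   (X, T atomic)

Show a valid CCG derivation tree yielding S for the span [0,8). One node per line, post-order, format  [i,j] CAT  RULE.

[0,8] S   >
  [0,3] S/(N\S)   >
    [0,1] "every" : (S/(N\S))/N
    [1,3] N   <
      [1,2] "saw" : N\S
      [2,3] "plan" : N\(N\S)
  [3,8] N\S   >
    [3,7] (N\S)/NP   >
      [3,4] "that" : ((N\S)/NP)/S
      [4,7] S   <
        [4,5] "quickly" : N
        [5,7] S\N   >
          [5,6] "the" : (S\N)/S
          [6,7] "city" : S
    [7,8] "which" : NP

[0,1] (S/(N\S))/N  lex  "every"
[1,2] N\S  lex  "saw"
[2,3] N\(N\S)  lex  "plan"
[1,3] N  <  k=2
[0,3] S/(N\S)  >  k=1
[3,4] ((N\S)/NP)/S  lex  "that"
[4,5] N  lex  "quickly"
[5,6] (S\N)/S  lex  "the"
[6,7] S  lex  "city"
[5,7] S\N  >  k=6
[4,7] S  <  k=5
[3,7] (N\S)/NP  >  k=4
[7,8] NP  lex  "which"
[3,8] N\S  >  k=7
[0,8] S  >  k=3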